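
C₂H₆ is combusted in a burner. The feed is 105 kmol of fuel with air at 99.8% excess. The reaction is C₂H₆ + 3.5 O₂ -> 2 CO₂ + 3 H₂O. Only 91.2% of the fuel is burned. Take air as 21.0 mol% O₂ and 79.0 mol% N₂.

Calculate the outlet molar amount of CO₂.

192 kmol

Stoichiometric O₂ = 3.5 × 105 = 367.5 kmol; O₂ fed = 367.5 × 1.998 = 734.3 kmol.
N₂ fed = 734.3 × 79/21 = 2762 kmol.
Fuel reacted = 0.912 × 105 → ξ = 95.76 kmol.
Outlet (n = n₀ + ν ξ):
  C₂H₆: 105 − 1(95.76) = 9.24
  O₂: 734.3 − 3.5(95.76) = 399.1
  N₂: 2762 (inert)
  CO₂: 0 + 2(95.76) = 191.5
  H₂O: 0 + 3(95.76) = 287.3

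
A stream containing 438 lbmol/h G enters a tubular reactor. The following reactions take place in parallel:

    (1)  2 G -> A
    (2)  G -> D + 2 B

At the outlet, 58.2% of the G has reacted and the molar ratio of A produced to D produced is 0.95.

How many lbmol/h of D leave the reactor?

87.9 lbmol/h

Conversion of G: G consumed = 0.582 × 438 = 254.9 lbmol/h = 2ξ₁ + 1ξ₂.
Selectivity: 1ξ₁ / (1ξ₂) = 0.95 → ξ₁ = 0.95 ξ₂.
Substitute: (2·0.95 + 1) ξ₂ = 254.9 → ξ₂ = 87.9 lbmol/h, ξ₁ = 83.51 lbmol/h.
Outlet amounts (n = n₀ + Σ ν·ξ):
  G: 438 − 2(83.51) − 1(87.9) = 183.1
  A: 0 + 1(83.51) = 83.51
  D: 0 + 1(87.9) = 87.9
  B: 0 + 2(87.9) = 175.8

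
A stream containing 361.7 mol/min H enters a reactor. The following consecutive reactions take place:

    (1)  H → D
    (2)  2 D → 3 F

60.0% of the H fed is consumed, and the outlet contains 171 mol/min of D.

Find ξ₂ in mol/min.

Conversion of H: H consumed = 1ξ₁ = 0.6 × 361.7 → ξ₁ = 217 mol/min.
D balance: n_D = 0 + 1ξ₁ − 2ξ₂ = 171 → ξ₂ = (1·217 − 171)/2 = 23.01 mol/min.
Outlet amounts (n = n₀ + Σ ν·ξ):
  H: 361.7 − 1(217) = 144.7
  D: 0 + 1(217) − 2(23.01) = 171
  F: 0 + 3(23.01) = 69.03

ξ₂ = 23 mol/min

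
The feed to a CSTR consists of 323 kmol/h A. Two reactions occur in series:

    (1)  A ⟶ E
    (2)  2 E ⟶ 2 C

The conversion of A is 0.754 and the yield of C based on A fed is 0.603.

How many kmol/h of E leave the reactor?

48.8 kmol/h

Conversion of A: A consumed = 1ξ₁ = 0.754 × 323 → ξ₁ = 243.5 kmol/h.
Yield of C: 2ξ₂ / 323 = 0.603 → ξ₂ = 97.38 kmol/h.
Outlet amounts (n = n₀ + Σ ν·ξ):
  A: 323 − 1(243.5) = 79.46
  E: 0 + 1(243.5) − 2(97.38) = 48.77
  C: 0 + 2(97.38) = 194.8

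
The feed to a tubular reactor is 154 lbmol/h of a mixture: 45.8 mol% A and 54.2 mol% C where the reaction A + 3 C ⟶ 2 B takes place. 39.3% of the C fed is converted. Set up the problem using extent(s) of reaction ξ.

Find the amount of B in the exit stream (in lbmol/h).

C reacted = 0.393 × 83.47 = 32.8 lbmol/h; ν_C = −3, so ξ = 32.8/3 = 10.93 lbmol/h.
Outlet amounts (n = n₀ + ν ξ):
  A: 70.53 − 1(10.93) = 59.6
  C: 83.47 − 3(10.93) = 50.67
  B: 0 + 2(10.93) = 21.87

21.9 lbmol/h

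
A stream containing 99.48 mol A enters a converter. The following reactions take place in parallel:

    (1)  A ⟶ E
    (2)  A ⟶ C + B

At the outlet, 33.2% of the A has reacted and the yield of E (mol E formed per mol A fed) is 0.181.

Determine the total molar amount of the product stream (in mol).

Yield of E: 1ξ₁ / 99.48 = 0.181 → ξ₁ = 18.01 mol.
Conversion of A: 1ξ₁ + 1ξ₂ = 0.332 × 99.48 = 33.03 → ξ₂ = 15.02 mol.
Outlet amounts (n = n₀ + Σ ν·ξ):
  A: 99.48 − 1(18.01) − 1(15.02) = 66.45
  E: 0 + 1(18.01) = 18.01
  C: 0 + 1(15.02) = 15.02
  B: 0 + 1(15.02) = 15.02
Total out = 66.45 + 18.01 + 15.02 + 15.02 = 114.5 mol.

115 mol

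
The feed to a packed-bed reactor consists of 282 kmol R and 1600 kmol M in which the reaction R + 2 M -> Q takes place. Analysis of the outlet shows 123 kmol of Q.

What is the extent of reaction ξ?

For Q: n = n₀ + 1ξ → 123 = 0 + 1ξ, giving ξ = 123 kmol.
Outlet amounts (n = n₀ + ν ξ):
  R: 282 − 1(123) = 159
  M: 1600 − 2(123) = 1354
  Q: 0 + 1(123) = 123

ξ = 123 kmol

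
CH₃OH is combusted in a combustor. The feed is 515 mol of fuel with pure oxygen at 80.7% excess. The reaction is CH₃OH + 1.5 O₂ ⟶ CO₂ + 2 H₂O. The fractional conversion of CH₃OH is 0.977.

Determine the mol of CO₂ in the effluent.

503 mol

Stoichiometric O₂ = 1.5 × 515 = 772.5 mol; O₂ fed = 772.5 × 1.807 = 1396 mol.
Fuel reacted = 0.977 × 515 → ξ = 503.2 mol.
Outlet (n = n₀ + ν ξ):
  CH₃OH: 515 − 1(503.2) = 11.85
  O₂: 1396 − 1.5(503.2) = 641.2
  CO₂: 0 + 1(503.2) = 503.2
  H₂O: 0 + 2(503.2) = 1006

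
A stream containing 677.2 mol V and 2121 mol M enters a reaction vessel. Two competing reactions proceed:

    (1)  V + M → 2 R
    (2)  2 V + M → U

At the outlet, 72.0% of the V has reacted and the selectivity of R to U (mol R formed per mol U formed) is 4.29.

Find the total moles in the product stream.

Conversion of V: V consumed = 0.72 × 677.2 = 487.6 mol = 1ξ₁ + 2ξ₂.
Selectivity: 2ξ₁ / (1ξ₂) = 4.29 → ξ₁ = 2.145 ξ₂.
Substitute: (1·2.145 + 2) ξ₂ = 487.6 → ξ₂ = 117.6 mol, ξ₁ = 252.3 mol.
Outlet amounts (n = n₀ + Σ ν·ξ):
  V: 677.2 − 1(252.3) − 2(117.6) = 189.6
  M: 2121 − 1(252.3) − 1(117.6) = 1751
  R: 0 + 2(252.3) = 504.6
  U: 0 + 1(117.6) = 117.6
Total out = 189.6 + 1751 + 504.6 + 117.6 = 2563 mol.

2560 mol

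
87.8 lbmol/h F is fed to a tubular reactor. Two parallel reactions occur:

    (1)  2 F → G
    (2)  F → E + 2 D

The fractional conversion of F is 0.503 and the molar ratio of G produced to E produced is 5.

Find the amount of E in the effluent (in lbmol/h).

4.01 lbmol/h

Conversion of F: F consumed = 0.503 × 87.8 = 44.16 lbmol/h = 2ξ₁ + 1ξ₂.
Selectivity: 1ξ₁ / (1ξ₂) = 5 → ξ₁ = 5 ξ₂.
Substitute: (2·5 + 1) ξ₂ = 44.16 → ξ₂ = 4.015 lbmol/h, ξ₁ = 20.07 lbmol/h.
Outlet amounts (n = n₀ + Σ ν·ξ):
  F: 87.8 − 2(20.07) − 1(4.015) = 43.64
  G: 0 + 1(20.07) = 20.07
  E: 0 + 1(4.015) = 4.015
  D: 0 + 2(4.015) = 8.03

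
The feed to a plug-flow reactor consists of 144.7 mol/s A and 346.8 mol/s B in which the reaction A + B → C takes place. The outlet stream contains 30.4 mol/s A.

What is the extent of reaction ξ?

ξ = 114 mol/s

For A: n = n₀ − 1ξ → 30.4 = 144.7 − 1ξ, giving ξ = 114.3 mol/s.
Outlet amounts (n = n₀ + ν ξ):
  A: 144.7 − 1(114.3) = 30.4
  B: 346.8 − 1(114.3) = 232.5
  C: 0 + 1(114.3) = 114.3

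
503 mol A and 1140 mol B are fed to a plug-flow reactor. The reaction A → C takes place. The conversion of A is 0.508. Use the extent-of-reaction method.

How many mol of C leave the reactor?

256 mol

A reacted = 0.508 × 503 = 255.5 mol; ν_A = −1, so ξ = 255.5/1 = 255.5 mol.
Outlet amounts (n = n₀ + ν ξ):
  A: 503 − 1(255.5) = 247.5
  C: 0 + 1(255.5) = 255.5
  B: 1140 (inert)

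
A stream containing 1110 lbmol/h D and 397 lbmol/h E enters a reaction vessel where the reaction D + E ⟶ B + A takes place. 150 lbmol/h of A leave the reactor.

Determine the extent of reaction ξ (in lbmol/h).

ξ = 150 lbmol/h

For A: n = n₀ + 1ξ → 150 = 0 + 1ξ, giving ξ = 150 lbmol/h.
Outlet amounts (n = n₀ + ν ξ):
  D: 1110 − 1(150) = 960
  E: 397 − 1(150) = 247
  B: 0 + 1(150) = 150
  A: 0 + 1(150) = 150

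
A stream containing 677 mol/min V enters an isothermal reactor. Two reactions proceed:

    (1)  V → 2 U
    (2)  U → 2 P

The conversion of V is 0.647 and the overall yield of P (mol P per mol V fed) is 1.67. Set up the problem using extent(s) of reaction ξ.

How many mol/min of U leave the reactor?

311 mol/min

Conversion of V: V consumed = 1ξ₁ = 0.647 × 677 → ξ₁ = 438 mol/min.
Yield of P: 2ξ₂ / 677 = 1.67 → ξ₂ = 565.3 mol/min.
Outlet amounts (n = n₀ + Σ ν·ξ):
  V: 677 − 1(438) = 239
  U: 0 + 2(438) − 1(565.3) = 310.7
  P: 0 + 2(565.3) = 1131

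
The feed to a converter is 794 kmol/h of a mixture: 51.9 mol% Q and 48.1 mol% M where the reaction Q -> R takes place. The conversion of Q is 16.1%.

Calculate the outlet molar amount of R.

66.3 kmol/h

Q reacted = 0.161 × 412.1 = 66.35 kmol/h; ν_Q = −1, so ξ = 66.35/1 = 66.35 kmol/h.
Outlet amounts (n = n₀ + ν ξ):
  Q: 412.1 − 1(66.35) = 345.7
  R: 0 + 1(66.35) = 66.35
  M: 381.9 (inert)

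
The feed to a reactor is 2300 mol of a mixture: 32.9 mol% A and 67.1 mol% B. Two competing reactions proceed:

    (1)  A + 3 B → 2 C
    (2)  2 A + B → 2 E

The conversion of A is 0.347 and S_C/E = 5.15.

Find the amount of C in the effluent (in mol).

378 mol

Conversion of A: A consumed = 0.347 × 756.7 = 262.6 mol = 1ξ₁ + 2ξ₂.
Selectivity: 2ξ₁ / (2ξ₂) = 5.15 → ξ₁ = 5.15 ξ₂.
Substitute: (1·5.15 + 2) ξ₂ = 262.6 → ξ₂ = 36.72 mol, ξ₁ = 189.1 mol.
Outlet amounts (n = n₀ + Σ ν·ξ):
  A: 756.7 − 1(189.1) − 2(36.72) = 494.1
  B: 1543 − 3(189.1) − 1(36.72) = 939.2
  C: 0 + 2(189.1) = 378.3
  E: 0 + 2(36.72) = 73.45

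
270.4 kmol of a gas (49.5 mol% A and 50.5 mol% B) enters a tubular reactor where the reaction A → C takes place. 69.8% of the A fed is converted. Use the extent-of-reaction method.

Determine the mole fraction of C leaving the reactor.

A reacted = 0.698 × 133.8 = 93.43 kmol; ν_A = −1, so ξ = 93.43/1 = 93.43 kmol.
Outlet amounts (n = n₀ + ν ξ):
  A: 133.8 − 1(93.43) = 40.42
  C: 0 + 1(93.43) = 93.43
  B: 136.6 (inert)
Total out = 270.4 kmol; y_C = 93.43 / 270.4 = 0.3455.

0.346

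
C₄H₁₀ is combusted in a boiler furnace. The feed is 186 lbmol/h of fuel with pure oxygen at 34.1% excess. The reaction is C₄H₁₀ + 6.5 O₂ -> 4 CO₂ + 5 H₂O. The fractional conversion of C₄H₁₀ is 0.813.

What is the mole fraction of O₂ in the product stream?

0.314

Stoichiometric O₂ = 6.5 × 186 = 1209 lbmol/h; O₂ fed = 1209 × 1.341 = 1621 lbmol/h.
Fuel reacted = 0.813 × 186 → ξ = 151.2 lbmol/h.
Outlet (n = n₀ + ν ξ):
  C₄H₁₀: 186 − 1(151.2) = 34.78
  O₂: 1621 − 6.5(151.2) = 638.4
  CO₂: 0 + 4(151.2) = 604.9
  H₂O: 0 + 5(151.2) = 756.1
Total out = 2034 lbmol/h; y_O₂ = 638.4 / 2034 = 0.3138.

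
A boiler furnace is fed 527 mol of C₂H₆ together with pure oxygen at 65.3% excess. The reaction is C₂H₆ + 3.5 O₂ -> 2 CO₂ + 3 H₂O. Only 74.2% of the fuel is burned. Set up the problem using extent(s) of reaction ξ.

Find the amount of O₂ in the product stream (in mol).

Stoichiometric O₂ = 3.5 × 527 = 1844 mol; O₂ fed = 1844 × 1.653 = 3049 mol.
Fuel reacted = 0.742 × 527 → ξ = 391 mol.
Outlet (n = n₀ + ν ξ):
  C₂H₆: 527 − 1(391) = 136
  O₂: 3049 − 3.5(391) = 1680
  CO₂: 0 + 2(391) = 782.1
  H₂O: 0 + 3(391) = 1173

1680 mol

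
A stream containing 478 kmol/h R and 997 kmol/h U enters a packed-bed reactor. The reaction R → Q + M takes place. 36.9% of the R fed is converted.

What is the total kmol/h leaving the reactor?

R reacted = 0.369 × 478 = 176.4 kmol/h; ν_R = −1, so ξ = 176.4/1 = 176.4 kmol/h.
Outlet amounts (n = n₀ + ν ξ):
  R: 478 − 1(176.4) = 301.6
  Q: 0 + 1(176.4) = 176.4
  M: 0 + 1(176.4) = 176.4
  U: 997 (inert)
Total out = 301.6 + 176.4 + 176.4 + 997 = 1651 kmol/h.

1650 kmol/h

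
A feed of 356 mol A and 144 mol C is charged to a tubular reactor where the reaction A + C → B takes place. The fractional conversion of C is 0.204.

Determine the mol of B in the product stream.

C reacted = 0.204 × 144 = 29.38 mol; ν_C = −1, so ξ = 29.38/1 = 29.38 mol.
Outlet amounts (n = n₀ + ν ξ):
  A: 356 − 1(29.38) = 326.6
  C: 144 − 1(29.38) = 114.6
  B: 0 + 1(29.38) = 29.38

29.4 mol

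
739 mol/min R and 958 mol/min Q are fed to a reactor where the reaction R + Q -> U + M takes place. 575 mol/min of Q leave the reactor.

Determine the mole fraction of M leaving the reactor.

For Q: n = n₀ − 1ξ → 575 = 958 − 1ξ, giving ξ = 383 mol/min.
Outlet amounts (n = n₀ + ν ξ):
  R: 739 − 1(383) = 356
  Q: 958 − 1(383) = 575
  U: 0 + 1(383) = 383
  M: 0 + 1(383) = 383
Total out = 1697 mol/min; y_M = 383 / 1697 = 0.2257.

0.226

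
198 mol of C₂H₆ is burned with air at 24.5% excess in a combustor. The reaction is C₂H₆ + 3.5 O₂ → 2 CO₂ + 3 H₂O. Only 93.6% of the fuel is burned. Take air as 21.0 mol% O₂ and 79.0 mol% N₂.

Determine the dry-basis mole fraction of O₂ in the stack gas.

Stoichiometric O₂ = 3.5 × 198 = 693 mol; O₂ fed = 693 × 1.245 = 862.8 mol.
N₂ fed = 862.8 × 79/21 = 3246 mol.
Fuel reacted = 0.936 × 198 → ξ = 185.3 mol.
Outlet (n = n₀ + ν ξ):
  C₂H₆: 198 − 1(185.3) = 12.67
  O₂: 862.8 − 3.5(185.3) = 214.1
  N₂: 3246 (inert)
  CO₂: 0 + 2(185.3) = 370.7
  H₂O: 0 + 3(185.3) = 556
Dry total = 3843 mol; y_O₂ (dry) = 214.1 / 3843 = 0.05572.

0.0557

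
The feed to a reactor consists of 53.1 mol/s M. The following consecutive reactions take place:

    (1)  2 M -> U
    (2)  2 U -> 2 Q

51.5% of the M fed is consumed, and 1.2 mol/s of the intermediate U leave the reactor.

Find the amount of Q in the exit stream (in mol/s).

12.5 mol/s

Conversion of M: M consumed = 2ξ₁ = 0.515 × 53.1 → ξ₁ = 13.67 mol/s.
U balance: n_U = 0 + 1ξ₁ − 2ξ₂ = 1.2 → ξ₂ = (1·13.67 − 1.2)/2 = 6.237 mol/s.
Outlet amounts (n = n₀ + Σ ν·ξ):
  M: 53.1 − 2(13.67) = 25.75
  U: 0 + 1(13.67) − 2(6.237) = 1.2
  Q: 0 + 2(6.237) = 12.47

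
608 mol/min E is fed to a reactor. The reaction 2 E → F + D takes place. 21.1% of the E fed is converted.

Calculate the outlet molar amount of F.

E reacted = 0.211 × 608 = 128.3 mol/min; ν_E = −2, so ξ = 128.3/2 = 64.14 mol/min.
Outlet amounts (n = n₀ + ν ξ):
  E: 608 − 2(64.14) = 479.7
  F: 0 + 1(64.14) = 64.14
  D: 0 + 1(64.14) = 64.14

64.1 mol/min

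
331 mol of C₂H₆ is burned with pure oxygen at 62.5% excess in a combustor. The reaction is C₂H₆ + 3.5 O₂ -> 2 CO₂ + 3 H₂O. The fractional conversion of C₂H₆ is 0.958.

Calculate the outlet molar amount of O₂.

Stoichiometric O₂ = 3.5 × 331 = 1158 mol; O₂ fed = 1158 × 1.625 = 1883 mol.
Fuel reacted = 0.958 × 331 → ξ = 317.1 mol.
Outlet (n = n₀ + ν ξ):
  C₂H₆: 331 − 1(317.1) = 13.9
  O₂: 1883 − 3.5(317.1) = 772.7
  CO₂: 0 + 2(317.1) = 634.2
  H₂O: 0 + 3(317.1) = 951.3

773 mol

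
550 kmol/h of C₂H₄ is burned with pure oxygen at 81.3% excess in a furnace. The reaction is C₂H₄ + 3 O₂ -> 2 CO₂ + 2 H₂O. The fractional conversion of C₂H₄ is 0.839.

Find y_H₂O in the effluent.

Stoichiometric O₂ = 3 × 550 = 1650 kmol/h; O₂ fed = 1650 × 1.813 = 2991 kmol/h.
Fuel reacted = 0.839 × 550 → ξ = 461.4 kmol/h.
Outlet (n = n₀ + ν ξ):
  C₂H₄: 550 − 1(461.4) = 88.55
  O₂: 2991 − 3(461.4) = 1607
  CO₂: 0 + 2(461.4) = 922.9
  H₂O: 0 + 2(461.4) = 922.9
Total out = 3541 kmol/h; y_H₂O = 922.9 / 3541 = 0.2606.

0.261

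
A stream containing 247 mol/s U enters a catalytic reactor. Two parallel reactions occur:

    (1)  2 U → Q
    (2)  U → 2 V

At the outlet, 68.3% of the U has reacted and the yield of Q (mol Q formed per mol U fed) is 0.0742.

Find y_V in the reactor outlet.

0.732

Yield of Q: 1ξ₁ / 247 = 0.0742 → ξ₁ = 18.33 mol/s.
Conversion of U: 2ξ₁ + 1ξ₂ = 0.683 × 247 = 168.7 → ξ₂ = 132 mol/s.
Outlet amounts (n = n₀ + Σ ν·ξ):
  U: 247 − 2(18.33) − 1(132) = 78.3
  Q: 0 + 1(18.33) = 18.33
  V: 0 + 2(132) = 264.1
Total out = 360.7 mol/s; y_V = 264.1 / 360.7 = 0.7321.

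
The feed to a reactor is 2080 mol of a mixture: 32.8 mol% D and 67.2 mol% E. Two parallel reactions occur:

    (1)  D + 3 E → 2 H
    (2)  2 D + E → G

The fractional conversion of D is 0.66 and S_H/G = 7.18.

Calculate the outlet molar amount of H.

Conversion of D: D consumed = 0.66 × 682.2 = 450.3 mol = 1ξ₁ + 2ξ₂.
Selectivity: 2ξ₁ / (1ξ₂) = 7.18 → ξ₁ = 3.59 ξ₂.
Substitute: (1·3.59 + 2) ξ₂ = 450.3 → ξ₂ = 80.55 mol, ξ₁ = 289.2 mol.
Outlet amounts (n = n₀ + Σ ν·ξ):
  D: 682.2 − 1(289.2) − 2(80.55) = 232
  E: 1398 − 3(289.2) − 1(80.55) = 449.7
  H: 0 + 2(289.2) = 578.4
  G: 0 + 1(80.55) = 80.55

578 mol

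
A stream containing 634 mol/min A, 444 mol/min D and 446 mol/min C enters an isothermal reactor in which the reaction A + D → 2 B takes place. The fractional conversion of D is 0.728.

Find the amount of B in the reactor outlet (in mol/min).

D reacted = 0.728 × 444 = 323.2 mol/min; ν_D = −1, so ξ = 323.2/1 = 323.2 mol/min.
Outlet amounts (n = n₀ + ν ξ):
  A: 634 − 1(323.2) = 310.8
  D: 444 − 1(323.2) = 120.8
  B: 0 + 2(323.2) = 646.5
  C: 446 (inert)

646 mol/min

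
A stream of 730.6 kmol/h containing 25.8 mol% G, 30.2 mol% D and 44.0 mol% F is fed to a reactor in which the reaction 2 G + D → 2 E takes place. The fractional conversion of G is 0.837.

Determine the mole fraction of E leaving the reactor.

0.242

G reacted = 0.837 × 188.5 = 157.8 kmol/h; ν_G = −2, so ξ = 157.8/2 = 78.89 kmol/h.
Outlet amounts (n = n₀ + ν ξ):
  G: 188.5 − 2(78.89) = 30.72
  D: 220.6 − 1(78.89) = 141.8
  E: 0 + 2(78.89) = 157.8
  F: 321.5 (inert)
Total out = 651.7 kmol/h; y_E = 157.8 / 651.7 = 0.2421.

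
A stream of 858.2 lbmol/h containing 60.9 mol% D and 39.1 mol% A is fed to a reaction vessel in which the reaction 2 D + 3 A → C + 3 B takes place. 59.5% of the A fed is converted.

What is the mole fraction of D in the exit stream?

0.492

A reacted = 0.595 × 335.6 = 199.7 lbmol/h; ν_A = −3, so ξ = 199.7/3 = 66.55 lbmol/h.
Outlet amounts (n = n₀ + ν ξ):
  D: 522.6 − 2(66.55) = 389.5
  A: 335.6 − 3(66.55) = 135.9
  C: 0 + 1(66.55) = 66.55
  B: 0 + 3(66.55) = 199.7
Total out = 791.6 lbmol/h; y_D = 389.5 / 791.6 = 0.4921.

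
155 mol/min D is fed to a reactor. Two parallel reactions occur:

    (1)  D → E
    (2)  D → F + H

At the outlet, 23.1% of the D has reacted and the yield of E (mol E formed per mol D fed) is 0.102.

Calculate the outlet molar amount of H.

Yield of E: 1ξ₁ / 155 = 0.102 → ξ₁ = 15.81 mol/min.
Conversion of D: 1ξ₁ + 1ξ₂ = 0.231 × 155 = 35.8 → ξ₂ = 20 mol/min.
Outlet amounts (n = n₀ + Σ ν·ξ):
  D: 155 − 1(15.81) − 1(20) = 119.2
  E: 0 + 1(15.81) = 15.81
  F: 0 + 1(20) = 20
  H: 0 + 1(20) = 20

20 mol/min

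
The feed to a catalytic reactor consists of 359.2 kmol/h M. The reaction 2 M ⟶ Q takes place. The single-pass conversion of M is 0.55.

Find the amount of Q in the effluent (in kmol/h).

M reacted = 0.55 × 359.2 = 197.6 kmol/h; ν_M = −2, so ξ = 197.6/2 = 98.78 kmol/h.
Outlet amounts (n = n₀ + ν ξ):
  M: 359.2 − 2(98.78) = 161.6
  Q: 0 + 1(98.78) = 98.78

98.8 kmol/h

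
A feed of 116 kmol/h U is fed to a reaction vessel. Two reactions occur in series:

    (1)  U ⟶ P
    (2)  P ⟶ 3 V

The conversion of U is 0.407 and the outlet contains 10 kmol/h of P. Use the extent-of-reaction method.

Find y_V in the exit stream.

0.586

Conversion of U: U consumed = 1ξ₁ = 0.407 × 116 → ξ₁ = 47.21 kmol/h.
P balance: n_P = 0 + 1ξ₁ − 1ξ₂ = 10 → ξ₂ = (1·47.21 − 10)/1 = 37.21 kmol/h.
Outlet amounts (n = n₀ + Σ ν·ξ):
  U: 116 − 1(47.21) = 68.79
  P: 0 + 1(47.21) − 1(37.21) = 10
  V: 0 + 3(37.21) = 111.6
Total out = 190.4 kmol/h; y_V = 111.6 / 190.4 = 0.5862.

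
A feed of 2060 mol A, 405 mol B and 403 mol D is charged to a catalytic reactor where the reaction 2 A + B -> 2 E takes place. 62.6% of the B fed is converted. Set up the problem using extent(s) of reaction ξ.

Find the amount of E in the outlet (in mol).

B reacted = 0.626 × 405 = 253.5 mol; ν_B = −1, so ξ = 253.5/1 = 253.5 mol.
Outlet amounts (n = n₀ + ν ξ):
  A: 2060 − 2(253.5) = 1553
  B: 405 − 1(253.5) = 151.5
  E: 0 + 2(253.5) = 507.1
  D: 403 (inert)

507 mol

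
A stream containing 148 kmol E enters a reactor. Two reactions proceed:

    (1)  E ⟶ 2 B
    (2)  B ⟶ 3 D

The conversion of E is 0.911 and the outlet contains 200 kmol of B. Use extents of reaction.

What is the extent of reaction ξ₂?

ξ₂ = 69.7 kmol

Conversion of E: E consumed = 1ξ₁ = 0.911 × 148 → ξ₁ = 134.8 kmol.
B balance: n_B = 0 + 2ξ₁ − 1ξ₂ = 200 → ξ₂ = (2·134.8 − 200)/1 = 69.66 kmol.
Outlet amounts (n = n₀ + Σ ν·ξ):
  E: 148 − 1(134.8) = 13.17
  B: 0 + 2(134.8) − 1(69.66) = 200
  D: 0 + 3(69.66) = 209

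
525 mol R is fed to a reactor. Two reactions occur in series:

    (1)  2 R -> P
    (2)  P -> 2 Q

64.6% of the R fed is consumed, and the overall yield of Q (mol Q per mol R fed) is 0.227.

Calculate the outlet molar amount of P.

Conversion of R: R consumed = 2ξ₁ = 0.646 × 525 → ξ₁ = 169.6 mol.
Yield of Q: 2ξ₂ / 525 = 0.227 → ξ₂ = 59.59 mol.
Outlet amounts (n = n₀ + Σ ν·ξ):
  R: 525 − 2(169.6) = 185.8
  P: 0 + 1(169.6) − 1(59.59) = 110
  Q: 0 + 2(59.59) = 119.2

110 mol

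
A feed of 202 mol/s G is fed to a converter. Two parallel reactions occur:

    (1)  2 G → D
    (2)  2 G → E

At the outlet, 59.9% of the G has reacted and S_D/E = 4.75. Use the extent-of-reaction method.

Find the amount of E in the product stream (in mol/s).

10.5 mol/s

Conversion of G: G consumed = 0.599 × 202 = 121 mol/s = 2ξ₁ + 2ξ₂.
Selectivity: 1ξ₁ / (1ξ₂) = 4.75 → ξ₁ = 4.75 ξ₂.
Substitute: (2·4.75 + 2) ξ₂ = 121 → ξ₂ = 10.52 mol/s, ξ₁ = 49.98 mol/s.
Outlet amounts (n = n₀ + Σ ν·ξ):
  G: 202 − 2(49.98) − 2(10.52) = 81
  D: 0 + 1(49.98) = 49.98
  E: 0 + 1(10.52) = 10.52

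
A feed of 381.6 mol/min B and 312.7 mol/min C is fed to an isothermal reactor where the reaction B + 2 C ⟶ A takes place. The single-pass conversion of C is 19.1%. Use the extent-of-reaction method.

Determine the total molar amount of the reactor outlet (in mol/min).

635 mol/min

C reacted = 0.191 × 312.7 = 59.73 mol/min; ν_C = −2, so ξ = 59.73/2 = 29.86 mol/min.
Outlet amounts (n = n₀ + ν ξ):
  B: 381.6 − 1(29.86) = 351.7
  C: 312.7 − 2(29.86) = 253
  A: 0 + 1(29.86) = 29.86
Total out = 351.7 + 253 + 29.86 = 634.6 mol/min.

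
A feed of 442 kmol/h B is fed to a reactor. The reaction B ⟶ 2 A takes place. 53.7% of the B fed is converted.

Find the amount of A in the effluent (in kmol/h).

B reacted = 0.537 × 442 = 237.4 kmol/h; ν_B = −1, so ξ = 237.4/1 = 237.4 kmol/h.
Outlet amounts (n = n₀ + ν ξ):
  B: 442 − 1(237.4) = 204.6
  A: 0 + 2(237.4) = 474.7

475 kmol/h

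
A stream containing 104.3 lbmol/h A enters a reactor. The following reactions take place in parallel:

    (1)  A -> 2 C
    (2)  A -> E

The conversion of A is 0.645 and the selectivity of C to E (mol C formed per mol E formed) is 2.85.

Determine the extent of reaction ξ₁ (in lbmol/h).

Conversion of A: A consumed = 0.645 × 104.3 = 67.27 lbmol/h = 1ξ₁ + 1ξ₂.
Selectivity: 2ξ₁ / (1ξ₂) = 2.85 → ξ₁ = 1.425 ξ₂.
Substitute: (1·1.425 + 1) ξ₂ = 67.27 → ξ₂ = 27.74 lbmol/h, ξ₁ = 39.53 lbmol/h.
Outlet amounts (n = n₀ + Σ ν·ξ):
  A: 104.3 − 1(39.53) − 1(27.74) = 37.03
  C: 0 + 2(39.53) = 79.06
  E: 0 + 1(27.74) = 27.74

ξ₁ = 39.5 lbmol/h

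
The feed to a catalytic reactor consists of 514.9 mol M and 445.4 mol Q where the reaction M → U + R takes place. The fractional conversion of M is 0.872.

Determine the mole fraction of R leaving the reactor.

M reacted = 0.872 × 514.9 = 449 mol; ν_M = −1, so ξ = 449/1 = 449 mol.
Outlet amounts (n = n₀ + ν ξ):
  M: 514.9 − 1(449) = 65.91
  U: 0 + 1(449) = 449
  R: 0 + 1(449) = 449
  Q: 445.4 (inert)
Total out = 1409 mol; y_R = 449 / 1409 = 0.3186.

0.319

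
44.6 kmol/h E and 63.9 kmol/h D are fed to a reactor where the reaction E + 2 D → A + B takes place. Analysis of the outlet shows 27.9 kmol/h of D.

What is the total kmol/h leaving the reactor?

90.5 kmol/h

For D: n = n₀ − 2ξ → 27.9 = 63.9 − 2ξ, giving ξ = 18 kmol/h.
Outlet amounts (n = n₀ + ν ξ):
  E: 44.6 − 1(18) = 26.6
  D: 63.9 − 2(18) = 27.9
  A: 0 + 1(18) = 18
  B: 0 + 1(18) = 18
Total out = 26.6 + 27.9 + 18 + 18 = 90.5 kmol/h.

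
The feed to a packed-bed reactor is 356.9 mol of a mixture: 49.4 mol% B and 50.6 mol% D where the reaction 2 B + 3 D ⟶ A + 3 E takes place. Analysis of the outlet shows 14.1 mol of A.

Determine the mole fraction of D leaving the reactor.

0.403

For A: n = n₀ + 1ξ → 14.1 = 0 + 1ξ, giving ξ = 14.1 mol.
Outlet amounts (n = n₀ + ν ξ):
  B: 176.3 − 2(14.1) = 148.1
  D: 180.6 − 3(14.1) = 138.3
  A: 0 + 1(14.1) = 14.1
  E: 0 + 3(14.1) = 42.3
Total out = 342.8 mol; y_D = 138.3 / 342.8 = 0.4034.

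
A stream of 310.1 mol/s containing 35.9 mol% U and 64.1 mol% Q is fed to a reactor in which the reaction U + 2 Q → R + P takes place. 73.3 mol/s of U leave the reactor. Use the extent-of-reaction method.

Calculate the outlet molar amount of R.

38 mol/s

For U: n = n₀ − 1ξ → 73.3 = 111.3 − 1ξ, giving ξ = 38.03 mol/s.
Outlet amounts (n = n₀ + ν ξ):
  U: 111.3 − 1(38.03) = 73.3
  Q: 198.8 − 2(38.03) = 122.7
  R: 0 + 1(38.03) = 38.03
  P: 0 + 1(38.03) = 38.03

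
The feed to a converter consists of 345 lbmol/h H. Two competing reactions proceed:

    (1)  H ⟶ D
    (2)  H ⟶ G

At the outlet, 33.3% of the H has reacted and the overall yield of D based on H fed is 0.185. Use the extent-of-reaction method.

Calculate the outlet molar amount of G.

Yield of D: 1ξ₁ / 345 = 0.185 → ξ₁ = 63.82 lbmol/h.
Conversion of H: 1ξ₁ + 1ξ₂ = 0.333 × 345 = 114.9 → ξ₂ = 51.06 lbmol/h.
Outlet amounts (n = n₀ + Σ ν·ξ):
  H: 345 − 1(63.82) − 1(51.06) = 230.1
  D: 0 + 1(63.82) = 63.82
  G: 0 + 1(51.06) = 51.06

51.1 lbmol/h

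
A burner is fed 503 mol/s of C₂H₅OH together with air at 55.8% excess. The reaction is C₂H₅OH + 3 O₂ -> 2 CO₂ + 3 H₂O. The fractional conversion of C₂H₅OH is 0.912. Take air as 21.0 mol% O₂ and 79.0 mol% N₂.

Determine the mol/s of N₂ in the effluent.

8840 mol/s

Stoichiometric O₂ = 3 × 503 = 1509 mol/s; O₂ fed = 1509 × 1.558 = 2351 mol/s.
N₂ fed = 2351 × 79/21 = 8844 mol/s.
Fuel reacted = 0.912 × 503 → ξ = 458.7 mol/s.
Outlet (n = n₀ + ν ξ):
  C₂H₅OH: 503 − 1(458.7) = 44.26
  O₂: 2351 − 3(458.7) = 974.8
  N₂: 8844 (inert)
  CO₂: 0 + 2(458.7) = 917.5
  H₂O: 0 + 3(458.7) = 1376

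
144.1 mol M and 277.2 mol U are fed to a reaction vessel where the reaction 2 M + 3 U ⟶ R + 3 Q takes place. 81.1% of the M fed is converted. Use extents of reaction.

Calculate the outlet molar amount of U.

M reacted = 0.811 × 144.1 = 116.9 mol; ν_M = −2, so ξ = 116.9/2 = 58.43 mol.
Outlet amounts (n = n₀ + ν ξ):
  M: 144.1 − 2(58.43) = 27.23
  U: 277.2 − 3(58.43) = 101.9
  R: 0 + 1(58.43) = 58.43
  Q: 0 + 3(58.43) = 175.3

102 mol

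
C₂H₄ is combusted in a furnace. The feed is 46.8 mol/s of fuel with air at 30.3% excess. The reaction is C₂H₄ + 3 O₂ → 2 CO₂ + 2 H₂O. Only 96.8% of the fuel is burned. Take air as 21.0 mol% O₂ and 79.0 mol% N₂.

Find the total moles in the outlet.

918 mol/s

Stoichiometric O₂ = 3 × 46.8 = 140.4 mol/s; O₂ fed = 140.4 × 1.303 = 182.9 mol/s.
N₂ fed = 182.9 × 79/21 = 688.2 mol/s.
Fuel reacted = 0.968 × 46.8 → ξ = 45.3 mol/s.
Outlet (n = n₀ + ν ξ):
  C₂H₄: 46.8 − 1(45.3) = 1.498
  O₂: 182.9 − 3(45.3) = 47.03
  N₂: 688.2 (inert)
  CO₂: 0 + 2(45.3) = 90.6
  H₂O: 0 + 2(45.3) = 90.6
Total out = 1.498 + 47.03 + 688.2 + 90.6 + 90.6 = 917.9 mol/s.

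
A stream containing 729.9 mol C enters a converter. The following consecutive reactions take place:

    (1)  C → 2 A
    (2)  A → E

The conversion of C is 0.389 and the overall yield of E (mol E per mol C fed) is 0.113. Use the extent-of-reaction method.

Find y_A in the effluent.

0.479

Conversion of C: C consumed = 1ξ₁ = 0.389 × 729.9 → ξ₁ = 283.9 mol.
Yield of E: 1ξ₂ / 729.9 = 0.113 → ξ₂ = 82.48 mol.
Outlet amounts (n = n₀ + Σ ν·ξ):
  C: 729.9 − 1(283.9) = 446
  A: 0 + 2(283.9) − 1(82.48) = 485.4
  E: 0 + 1(82.48) = 82.48
Total out = 1014 mol; y_A = 485.4 / 1014 = 0.4788.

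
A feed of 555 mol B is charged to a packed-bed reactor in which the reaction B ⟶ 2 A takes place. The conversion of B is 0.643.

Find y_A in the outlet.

B reacted = 0.643 × 555 = 356.9 mol; ν_B = −1, so ξ = 356.9/1 = 356.9 mol.
Outlet amounts (n = n₀ + ν ξ):
  B: 555 − 1(356.9) = 198.1
  A: 0 + 2(356.9) = 713.7
Total out = 911.9 mol; y_A = 713.7 / 911.9 = 0.7827.

0.783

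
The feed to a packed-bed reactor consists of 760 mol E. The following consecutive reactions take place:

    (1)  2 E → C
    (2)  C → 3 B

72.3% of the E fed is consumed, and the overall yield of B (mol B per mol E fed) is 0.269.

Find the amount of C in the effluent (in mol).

Conversion of E: E consumed = 2ξ₁ = 0.723 × 760 → ξ₁ = 274.7 mol.
Yield of B: 3ξ₂ / 760 = 0.269 → ξ₂ = 68.15 mol.
Outlet amounts (n = n₀ + Σ ν·ξ):
  E: 760 − 2(274.7) = 210.5
  C: 0 + 1(274.7) − 1(68.15) = 206.6
  B: 0 + 3(68.15) = 204.4

207 mol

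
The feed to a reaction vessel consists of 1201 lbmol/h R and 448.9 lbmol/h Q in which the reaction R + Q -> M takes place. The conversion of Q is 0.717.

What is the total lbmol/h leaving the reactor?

Q reacted = 0.717 × 448.9 = 321.9 lbmol/h; ν_Q = −1, so ξ = 321.9/1 = 321.9 lbmol/h.
Outlet amounts (n = n₀ + ν ξ):
  R: 1201 − 1(321.9) = 879.1
  Q: 448.9 − 1(321.9) = 127
  M: 0 + 1(321.9) = 321.9
Total out = 879.1 + 127 + 321.9 = 1328 lbmol/h.

1330 lbmol/h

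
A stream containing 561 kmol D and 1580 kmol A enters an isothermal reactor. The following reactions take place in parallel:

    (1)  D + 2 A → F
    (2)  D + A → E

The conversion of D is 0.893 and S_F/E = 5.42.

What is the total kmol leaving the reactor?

1220 kmol

Conversion of D: D consumed = 0.893 × 561 = 501 kmol = 1ξ₁ + 1ξ₂.
Selectivity: 1ξ₁ / (1ξ₂) = 5.42 → ξ₁ = 5.42 ξ₂.
Substitute: (1·5.42 + 1) ξ₂ = 501 → ξ₂ = 78.03 kmol, ξ₁ = 422.9 kmol.
Outlet amounts (n = n₀ + Σ ν·ξ):
  D: 561 − 1(422.9) − 1(78.03) = 60.03
  A: 1580 − 2(422.9) − 1(78.03) = 656.1
  F: 0 + 1(422.9) = 422.9
  E: 0 + 1(78.03) = 78.03
Total out = 60.03 + 656.1 + 422.9 + 78.03 = 1217 kmol.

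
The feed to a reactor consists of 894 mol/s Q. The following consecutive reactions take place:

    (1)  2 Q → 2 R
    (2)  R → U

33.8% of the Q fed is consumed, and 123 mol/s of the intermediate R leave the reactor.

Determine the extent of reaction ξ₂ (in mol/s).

ξ₂ = 179 mol/s

Conversion of Q: Q consumed = 2ξ₁ = 0.338 × 894 → ξ₁ = 151.1 mol/s.
R balance: n_R = 0 + 2ξ₁ − 1ξ₂ = 123 → ξ₂ = (2·151.1 − 123)/1 = 179.2 mol/s.
Outlet amounts (n = n₀ + Σ ν·ξ):
  Q: 894 − 2(151.1) = 591.8
  R: 0 + 2(151.1) − 1(179.2) = 123
  U: 0 + 1(179.2) = 179.2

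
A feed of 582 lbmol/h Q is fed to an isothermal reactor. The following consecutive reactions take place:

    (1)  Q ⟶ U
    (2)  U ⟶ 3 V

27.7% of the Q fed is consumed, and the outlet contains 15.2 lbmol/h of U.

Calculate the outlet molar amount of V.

Conversion of Q: Q consumed = 1ξ₁ = 0.277 × 582 → ξ₁ = 161.2 lbmol/h.
U balance: n_U = 0 + 1ξ₁ − 1ξ₂ = 15.2 → ξ₂ = (1·161.2 − 15.2)/1 = 146 lbmol/h.
Outlet amounts (n = n₀ + Σ ν·ξ):
  Q: 582 − 1(161.2) = 420.8
  U: 0 + 1(161.2) − 1(146) = 15.2
  V: 0 + 3(146) = 438

438 lbmol/h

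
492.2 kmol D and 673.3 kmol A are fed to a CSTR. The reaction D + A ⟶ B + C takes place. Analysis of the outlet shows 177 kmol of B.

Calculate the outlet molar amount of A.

496 kmol

For B: n = n₀ + 1ξ → 177 = 0 + 1ξ, giving ξ = 177 kmol.
Outlet amounts (n = n₀ + ν ξ):
  D: 492.2 − 1(177) = 315.2
  A: 673.3 − 1(177) = 496.3
  B: 0 + 1(177) = 177
  C: 0 + 1(177) = 177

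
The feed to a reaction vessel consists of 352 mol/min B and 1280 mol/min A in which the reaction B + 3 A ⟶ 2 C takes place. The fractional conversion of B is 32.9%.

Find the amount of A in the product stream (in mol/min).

B reacted = 0.329 × 352 = 115.8 mol/min; ν_B = −1, so ξ = 115.8/1 = 115.8 mol/min.
Outlet amounts (n = n₀ + ν ξ):
  B: 352 − 1(115.8) = 236.2
  A: 1280 − 3(115.8) = 932.6
  C: 0 + 2(115.8) = 231.6

933 mol/min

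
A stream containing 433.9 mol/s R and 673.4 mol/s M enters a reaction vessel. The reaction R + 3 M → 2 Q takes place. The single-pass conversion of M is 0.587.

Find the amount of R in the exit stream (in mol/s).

302 mol/s

M reacted = 0.587 × 673.4 = 395.3 mol/s; ν_M = −3, so ξ = 395.3/3 = 131.8 mol/s.
Outlet amounts (n = n₀ + ν ξ):
  R: 433.9 − 1(131.8) = 302.1
  M: 673.4 − 3(131.8) = 278.1
  Q: 0 + 2(131.8) = 263.5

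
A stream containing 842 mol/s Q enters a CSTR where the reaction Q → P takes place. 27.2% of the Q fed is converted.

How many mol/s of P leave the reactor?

229 mol/s

Q reacted = 0.272 × 842 = 229 mol/s; ν_Q = −1, so ξ = 229/1 = 229 mol/s.
Outlet amounts (n = n₀ + ν ξ):
  Q: 842 − 1(229) = 613
  P: 0 + 1(229) = 229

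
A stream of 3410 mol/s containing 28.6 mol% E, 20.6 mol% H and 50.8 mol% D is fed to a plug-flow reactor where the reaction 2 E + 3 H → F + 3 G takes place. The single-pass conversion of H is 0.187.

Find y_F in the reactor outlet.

H reacted = 0.187 × 702.5 = 131.4 mol/s; ν_H = −3, so ξ = 131.4/3 = 43.79 mol/s.
Outlet amounts (n = n₀ + ν ξ):
  E: 975.3 − 2(43.79) = 887.7
  H: 702.5 − 3(43.79) = 571.1
  F: 0 + 1(43.79) = 43.79
  G: 0 + 3(43.79) = 131.4
  D: 1732 (inert)
Total out = 3366 mol/s; y_F = 43.79 / 3366 = 0.01301.

0.013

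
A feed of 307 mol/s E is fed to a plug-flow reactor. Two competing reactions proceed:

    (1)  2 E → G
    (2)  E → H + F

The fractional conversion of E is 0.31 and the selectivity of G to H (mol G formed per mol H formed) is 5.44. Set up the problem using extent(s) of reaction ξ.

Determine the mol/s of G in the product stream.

43.6 mol/s

Conversion of E: E consumed = 0.31 × 307 = 95.17 mol/s = 2ξ₁ + 1ξ₂.
Selectivity: 1ξ₁ / (1ξ₂) = 5.44 → ξ₁ = 5.44 ξ₂.
Substitute: (2·5.44 + 1) ξ₂ = 95.17 → ξ₂ = 8.011 mol/s, ξ₁ = 43.58 mol/s.
Outlet amounts (n = n₀ + Σ ν·ξ):
  E: 307 − 2(43.58) − 1(8.011) = 211.8
  G: 0 + 1(43.58) = 43.58
  H: 0 + 1(8.011) = 8.011
  F: 0 + 1(8.011) = 8.011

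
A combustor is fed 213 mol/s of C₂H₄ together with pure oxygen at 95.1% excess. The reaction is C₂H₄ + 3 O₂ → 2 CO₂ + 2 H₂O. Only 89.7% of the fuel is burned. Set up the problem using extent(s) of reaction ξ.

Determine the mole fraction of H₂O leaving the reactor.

Stoichiometric O₂ = 3 × 213 = 639 mol/s; O₂ fed = 639 × 1.951 = 1247 mol/s.
Fuel reacted = 0.897 × 213 → ξ = 191.1 mol/s.
Outlet (n = n₀ + ν ξ):
  C₂H₄: 213 − 1(191.1) = 21.94
  O₂: 1247 − 3(191.1) = 673.5
  CO₂: 0 + 2(191.1) = 382.1
  H₂O: 0 + 2(191.1) = 382.1
Total out = 1460 mol/s; y_H₂O = 382.1 / 1460 = 0.2618.

0.262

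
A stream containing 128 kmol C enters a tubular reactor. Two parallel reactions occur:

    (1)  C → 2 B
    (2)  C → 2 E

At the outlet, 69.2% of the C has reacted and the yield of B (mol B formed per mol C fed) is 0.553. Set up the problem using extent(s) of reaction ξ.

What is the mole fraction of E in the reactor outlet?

Yield of B: 2ξ₁ / 128 = 0.553 → ξ₁ = 35.39 kmol.
Conversion of C: 1ξ₁ + 1ξ₂ = 0.692 × 128 = 88.58 → ξ₂ = 53.18 kmol.
Outlet amounts (n = n₀ + Σ ν·ξ):
  C: 128 − 1(35.39) − 1(53.18) = 39.42
  B: 0 + 2(35.39) = 70.78
  E: 0 + 2(53.18) = 106.4
Total out = 216.6 kmol; y_E = 106.4 / 216.6 = 0.4911.

0.491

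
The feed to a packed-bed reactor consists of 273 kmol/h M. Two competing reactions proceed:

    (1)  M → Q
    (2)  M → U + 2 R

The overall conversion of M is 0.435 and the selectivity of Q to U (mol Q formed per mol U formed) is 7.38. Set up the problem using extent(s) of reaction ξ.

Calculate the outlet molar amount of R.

Conversion of M: M consumed = 0.435 × 273 = 118.8 kmol/h = 1ξ₁ + 1ξ₂.
Selectivity: 1ξ₁ / (1ξ₂) = 7.38 → ξ₁ = 7.38 ξ₂.
Substitute: (1·7.38 + 1) ξ₂ = 118.8 → ξ₂ = 14.17 kmol/h, ξ₁ = 104.6 kmol/h.
Outlet amounts (n = n₀ + Σ ν·ξ):
  M: 273 − 1(104.6) − 1(14.17) = 154.2
  Q: 0 + 1(104.6) = 104.6
  U: 0 + 1(14.17) = 14.17
  R: 0 + 2(14.17) = 28.34

28.3 kmol/h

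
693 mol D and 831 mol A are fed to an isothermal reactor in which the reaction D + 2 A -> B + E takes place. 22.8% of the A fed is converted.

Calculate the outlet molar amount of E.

A reacted = 0.228 × 831 = 189.5 mol; ν_A = −2, so ξ = 189.5/2 = 94.73 mol.
Outlet amounts (n = n₀ + ν ξ):
  D: 693 − 1(94.73) = 598.3
  A: 831 − 2(94.73) = 641.5
  B: 0 + 1(94.73) = 94.73
  E: 0 + 1(94.73) = 94.73

94.7 mol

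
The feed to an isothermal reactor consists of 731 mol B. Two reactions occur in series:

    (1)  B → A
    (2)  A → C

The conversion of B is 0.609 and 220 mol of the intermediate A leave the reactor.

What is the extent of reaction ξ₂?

ξ₂ = 225 mol

Conversion of B: B consumed = 1ξ₁ = 0.609 × 731 → ξ₁ = 445.2 mol.
A balance: n_A = 0 + 1ξ₁ − 1ξ₂ = 220 → ξ₂ = (1·445.2 − 220)/1 = 225.2 mol.
Outlet amounts (n = n₀ + Σ ν·ξ):
  B: 731 − 1(445.2) = 285.8
  A: 0 + 1(445.2) − 1(225.2) = 220
  C: 0 + 1(225.2) = 225.2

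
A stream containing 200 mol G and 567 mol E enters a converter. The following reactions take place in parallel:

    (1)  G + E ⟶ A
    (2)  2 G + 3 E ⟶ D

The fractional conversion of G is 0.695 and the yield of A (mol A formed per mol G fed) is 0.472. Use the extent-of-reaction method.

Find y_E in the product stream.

0.695

Yield of A: 1ξ₁ / 200 = 0.472 → ξ₁ = 94.4 mol.
Conversion of G: 1ξ₁ + 2ξ₂ = 0.695 × 200 = 139 → ξ₂ = 22.3 mol.
Outlet amounts (n = n₀ + Σ ν·ξ):
  G: 200 − 1(94.4) − 2(22.3) = 61
  E: 567 − 1(94.4) − 3(22.3) = 405.7
  A: 0 + 1(94.4) = 94.4
  D: 0 + 1(22.3) = 22.3
Total out = 583.4 mol; y_E = 405.7 / 583.4 = 0.6954.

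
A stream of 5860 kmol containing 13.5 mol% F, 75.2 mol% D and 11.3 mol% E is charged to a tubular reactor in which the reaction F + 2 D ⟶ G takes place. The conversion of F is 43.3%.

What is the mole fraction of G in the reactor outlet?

F reacted = 0.433 × 791.1 = 342.5 kmol; ν_F = −1, so ξ = 342.5/1 = 342.5 kmol.
Outlet amounts (n = n₀ + ν ξ):
  F: 791.1 − 1(342.5) = 448.6
  D: 4407 − 2(342.5) = 3722
  G: 0 + 1(342.5) = 342.5
  E: 662.2 (inert)
Total out = 5175 kmol; y_G = 342.5 / 5175 = 0.06619.

0.0662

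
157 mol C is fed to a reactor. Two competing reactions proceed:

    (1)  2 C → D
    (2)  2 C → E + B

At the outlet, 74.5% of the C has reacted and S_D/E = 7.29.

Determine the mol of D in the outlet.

Conversion of C: C consumed = 0.745 × 157 = 117 mol = 2ξ₁ + 2ξ₂.
Selectivity: 1ξ₁ / (1ξ₂) = 7.29 → ξ₁ = 7.29 ξ₂.
Substitute: (2·7.29 + 2) ξ₂ = 117 → ξ₂ = 7.055 mol, ξ₁ = 51.43 mol.
Outlet amounts (n = n₀ + Σ ν·ξ):
  C: 157 − 2(51.43) − 2(7.055) = 40.03
  D: 0 + 1(51.43) = 51.43
  E: 0 + 1(7.055) = 7.055
  B: 0 + 1(7.055) = 7.055

51.4 mol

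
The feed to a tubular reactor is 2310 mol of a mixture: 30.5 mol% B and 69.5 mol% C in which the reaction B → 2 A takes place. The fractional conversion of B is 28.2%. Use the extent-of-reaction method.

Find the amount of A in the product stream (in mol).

397 mol

B reacted = 0.282 × 704.5 = 198.7 mol; ν_B = −1, so ξ = 198.7/1 = 198.7 mol.
Outlet amounts (n = n₀ + ν ξ):
  B: 704.5 − 1(198.7) = 505.9
  A: 0 + 2(198.7) = 397.4
  C: 1605 (inert)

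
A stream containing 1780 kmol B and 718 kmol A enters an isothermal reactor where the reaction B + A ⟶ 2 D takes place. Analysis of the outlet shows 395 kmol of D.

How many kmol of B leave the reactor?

For D: n = n₀ + 2ξ → 395 = 0 + 2ξ, giving ξ = 197.5 kmol.
Outlet amounts (n = n₀ + ν ξ):
  B: 1780 − 1(197.5) = 1582
  A: 718 − 1(197.5) = 520.5
  D: 0 + 2(197.5) = 395

1580 kmol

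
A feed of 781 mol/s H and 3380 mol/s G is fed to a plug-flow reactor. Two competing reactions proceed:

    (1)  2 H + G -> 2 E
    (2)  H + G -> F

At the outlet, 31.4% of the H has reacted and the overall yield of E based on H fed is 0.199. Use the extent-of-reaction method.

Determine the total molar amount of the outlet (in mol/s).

3990 mol/s

Yield of E: 2ξ₁ / 781 = 0.199 → ξ₁ = 77.71 mol/s.
Conversion of H: 2ξ₁ + 1ξ₂ = 0.314 × 781 = 245.2 → ξ₂ = 89.81 mol/s.
Outlet amounts (n = n₀ + Σ ν·ξ):
  H: 781 − 2(77.71) − 1(89.81) = 535.8
  G: 3380 − 1(77.71) − 1(89.81) = 3212
  E: 0 + 2(77.71) = 155.4
  F: 0 + 1(89.81) = 89.81
Total out = 535.8 + 3212 + 155.4 + 89.81 = 3993 mol/s.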